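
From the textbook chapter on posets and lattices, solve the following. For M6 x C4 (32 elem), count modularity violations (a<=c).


Modular law: if a <= c then a v (b ^ c) = (a v b) ^ c.
Check all triples (a,b,c) with a <= c among 32 elements.
This lattice is modular (diamonds M_m and their chain-products are modular).
Total violating triples: 0


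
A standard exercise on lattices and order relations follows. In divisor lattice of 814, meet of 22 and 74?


In a divisor lattice, meet = gcd (greatest common divisor).
By Euclidean algorithm or factoring: gcd(22,74) = 2


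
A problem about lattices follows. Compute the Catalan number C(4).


C(n) = C(2n, n) / (n+1).
C(8, 4) = 70
C(4) = 70 / 5 = 14


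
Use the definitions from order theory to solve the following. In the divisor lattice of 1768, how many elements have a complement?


An element a is complemented if some b has a meet b = bottom, a join b = top.
a is complemented iff gcd(a, n/a)=1, i.e. a is a unitary divisor of 1768.
Complemented elements: 1, 8, 13, 17, 104, 136, ... (2 more)
Count: 8


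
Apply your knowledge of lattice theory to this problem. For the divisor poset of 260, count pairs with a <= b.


The order relation is {(a,b) : a <= b}, reflexive so it includes (a,a).
Examples: (1,1), (1,10), (1,13), (1,130), (1,2), ...
Total ordered pairs: 54


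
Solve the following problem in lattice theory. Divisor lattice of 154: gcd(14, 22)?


Meet=gcd.
gcd(14,22)=2


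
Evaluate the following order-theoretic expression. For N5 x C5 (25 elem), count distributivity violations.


Distributive law: a ^ (b v c) = (a ^ b) v (a ^ c).
Check all 25^3 = 15625 ordered triples (a,b,c).
  e.g. a=(b,0), b=(a,0), c=(c,0): lhs=(b,0) != rhs=(a,0)
  e.g. a=(b,0), b=(a,0), c=(c,1): lhs=(b,0) != rhs=(a,0)
Total violating triples: 250


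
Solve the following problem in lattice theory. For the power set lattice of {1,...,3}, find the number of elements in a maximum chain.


A chain is a totally ordered subset; we count the number of elements in a maximum chain.
Compute, for each element x, the size of the longest chain ending at x:
  {}: 1
  {1}: 2
  {2}: 2
  {3}: 2
  {1,2}: 3
  {1,3}: 3
  ...
A maximum chain: {} < {1} < {1,2} < {1,2,3}
Number of elements in the longest chain: 4


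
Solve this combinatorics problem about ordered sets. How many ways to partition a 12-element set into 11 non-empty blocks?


S(n,k) = k*S(n-1,k) + S(n-1,k-1).
S(11,11) = 1, S(11,10) = 55
S(12,11) = 11*1 + 55 = 11 + 55
S(12,11) = 66


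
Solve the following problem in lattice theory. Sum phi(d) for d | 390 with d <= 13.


Divisors of 390 up to 13: [1, 2, 3, 5, 6, 10, 13]
phi values: [1, 1, 2, 4, 2, 4, 12]
Sum = 26


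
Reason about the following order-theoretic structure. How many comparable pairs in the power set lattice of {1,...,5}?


A comparable pair {a,b} has a < b or b < a in the order.
Count unordered pairs where one element is strictly below the other.
Examples: {{},{1}}, {{},{2}}, {{},{3}}, {{},{4}}, ...
Total comparable pairs: 211


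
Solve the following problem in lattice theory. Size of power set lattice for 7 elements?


Power set = 2^n.
2^7 = 128


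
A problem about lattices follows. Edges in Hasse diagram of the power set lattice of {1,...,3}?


A cover relation a -< b holds when a < b with no c strictly between.
Cover relations:
  {} -< {1}
  {} -< {2}
  {} -< {3}
  {1} -< {1,2}
  {1} -< {1,3}
  {2} -< {1,2}
  {2} -< {2,3}
  {3} -< {1,3}
  ...4 more
Total: 12


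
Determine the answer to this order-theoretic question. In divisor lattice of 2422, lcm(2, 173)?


Join=lcm.
gcd(2,173)=1
lcm=346


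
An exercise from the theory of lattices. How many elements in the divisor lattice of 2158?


Divisors of 2158: [1, 2, 13, 26, 83, 166, 1079, 2158]
Count: 8


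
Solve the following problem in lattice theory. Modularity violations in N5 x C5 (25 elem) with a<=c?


Modular law: if a <= c then a v (b ^ c) = (a v b) ^ c.
Check all triples (a,b,c) with a <= c among 25 elements.
  e.g. a=(a,0), b=(c,0), c=(b,0): lhs=(a,0) != rhs=(b,0)
  e.g. a=(a,0), b=(c,1), c=(b,0): lhs=(a,0) != rhs=(b,0)
Total violating triples: 75


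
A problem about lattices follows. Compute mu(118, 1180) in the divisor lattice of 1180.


In a divisor lattice, mu(a,b) = mu(b/a) where mu is the classical Mobius function.
b/a = 1180/118 = 10
Prime factorization of 10: primes [2, 5]
10 is squarefree with 2 prime factor(s), so mu(10) = (-1)^2 = 1


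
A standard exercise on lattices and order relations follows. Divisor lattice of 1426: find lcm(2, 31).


In a divisor lattice, join = lcm (least common multiple).
gcd(2,31) = 1
lcm(2,31) = 2*31/gcd = 62/1 = 62


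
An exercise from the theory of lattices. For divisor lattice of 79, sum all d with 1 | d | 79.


Interval [1,79] in divisors of 79: [1, 79]
Sum = 80


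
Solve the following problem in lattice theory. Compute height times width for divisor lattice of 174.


Height = length of longest chain minus 1; width = size of largest antichain.
A maximum chain: 1 | 29 | 87 | 174  (height 3).
A maximum antichain: {2, 3, 29}  (width 3).
Product = 3 * 3 = 9


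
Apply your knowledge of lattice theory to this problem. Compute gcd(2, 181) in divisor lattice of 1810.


In a divisor lattice, meet = gcd (greatest common divisor).
By Euclidean algorithm or factoring: gcd(2,181) = 1


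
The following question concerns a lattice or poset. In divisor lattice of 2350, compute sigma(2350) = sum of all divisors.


sigma(n) = sum of divisors.
Divisors of 2350: [1, 2, 5, 10, 25, 47, 50, 94, 235, 470, 1175, 2350]
Sum = 4464


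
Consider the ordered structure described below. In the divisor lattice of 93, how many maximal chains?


A maximal chain goes from the minimum element to a maximal element via cover relations.
Counting all min-to-max paths in the cover graph.
Total maximal chains: 2


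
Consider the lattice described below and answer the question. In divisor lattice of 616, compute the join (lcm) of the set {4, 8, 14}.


In a divisor lattice, join = lcm (least common multiple).
Compute lcm iteratively: start with first element, then lcm(current, next).
Elements: [4, 8, 14]
lcm(4,8) = 8
lcm(8,14) = 56
Final lcm = 56


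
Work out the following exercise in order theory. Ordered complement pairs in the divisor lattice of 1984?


Complement pair (a,b): a meet b = bottom, a join b = top.
Here: gcd(a,b)=1 and lcm(a,b)=1984, i.e. a*b=1984 with a,b coprime.
Pairs found: (1,1984), (31,64), (64,31), (1984,1)
Total ordered pairs: 4


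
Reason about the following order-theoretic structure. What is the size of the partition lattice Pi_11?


B(n) = number of set partitions of an n-element set.
B(n) satisfies the recurrence: B(n+1) = sum_k C(n,k)*B(k).
B(11) = 678570


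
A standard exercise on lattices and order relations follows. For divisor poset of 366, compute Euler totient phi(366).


phi(n) = n * prod_{p|n} (1 - 1/p).
Prime divisors of 366: [2, 3, 61]
phi(366) = 366 * (1 - 1/2) * (1 - 1/3) * (1 - 1/61)
phi(366) = 120


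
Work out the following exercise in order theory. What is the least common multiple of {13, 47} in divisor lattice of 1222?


In a divisor lattice, join = lcm (least common multiple).
Compute lcm iteratively: start with first element, then lcm(current, next).
Elements: [13, 47]
lcm(13,47) = 611
Final lcm = 611


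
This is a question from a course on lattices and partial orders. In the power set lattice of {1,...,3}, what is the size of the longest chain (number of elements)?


A chain is a totally ordered subset; we count the number of elements in a maximum chain.
Compute, for each element x, the size of the longest chain ending at x:
  {}: 1
  {1}: 2
  {2}: 2
  {3}: 2
  {1,2}: 3
  {1,3}: 3
  ...
A maximum chain: {} < {1} < {1,2} < {1,2,3}
Number of elements in the longest chain: 4


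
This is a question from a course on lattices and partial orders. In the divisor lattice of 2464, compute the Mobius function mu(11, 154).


In a divisor lattice, mu(a,b) = mu(b/a) where mu is the classical Mobius function.
b/a = 154/11 = 14
Prime factorization of 14: primes [2, 7]
14 is squarefree with 2 prime factor(s), so mu(14) = (-1)^2 = 1


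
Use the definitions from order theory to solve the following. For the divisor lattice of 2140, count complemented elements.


An element a is complemented if some b has a meet b = bottom, a join b = top.
a is complemented iff gcd(a, n/a)=1, i.e. a is a unitary divisor of 2140.
Complemented elements: 1, 4, 5, 20, 107, 428, ... (2 more)
Count: 8


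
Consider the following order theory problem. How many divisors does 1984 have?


Divisors of 1984: [1, 2, 4, 8, 16, 31, 32, 62, 64, 124, 248, 496, 992, 1984]
Count: 14


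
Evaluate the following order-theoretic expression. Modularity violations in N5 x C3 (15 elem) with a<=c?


Modular law: if a <= c then a v (b ^ c) = (a v b) ^ c.
Check all triples (a,b,c) with a <= c among 15 elements.
  e.g. a=(a,0), b=(c,0), c=(b,0): lhs=(a,0) != rhs=(b,0)
  e.g. a=(a,0), b=(c,1), c=(b,0): lhs=(a,0) != rhs=(b,0)
Total violating triples: 18


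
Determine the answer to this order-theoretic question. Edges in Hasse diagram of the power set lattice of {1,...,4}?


A cover relation a -< b holds when a < b with no c strictly between.
Cover relations:
  {} -< {1}
  {} -< {2}
  {} -< {3}
  {} -< {4}
  {1} -< {1,2}
  {1} -< {1,3}
  {1} -< {1,4}
  {2} -< {1,2}
  ...24 more
Total: 32


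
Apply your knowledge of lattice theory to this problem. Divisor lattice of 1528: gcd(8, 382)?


Meet=gcd.
gcd(8,382)=2


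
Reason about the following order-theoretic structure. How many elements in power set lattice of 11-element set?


Power set = 2^n.
2^11 = 2048


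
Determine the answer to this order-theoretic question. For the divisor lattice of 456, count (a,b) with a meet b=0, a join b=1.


Complement pair (a,b): a meet b = bottom, a join b = top.
Here: gcd(a,b)=1 and lcm(a,b)=456, i.e. a*b=456 with a,b coprime.
Pairs found: (1,456), (3,152), (8,57), (19,24), ... (4 more)
Total ordered pairs: 8


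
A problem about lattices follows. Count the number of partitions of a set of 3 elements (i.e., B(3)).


B(n) = number of set partitions of an n-element set.
B(n) satisfies the recurrence: B(n+1) = sum_k C(n,k)*B(k).
B(3) = 5


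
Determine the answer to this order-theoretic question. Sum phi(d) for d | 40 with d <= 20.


Divisors of 40 up to 20: [1, 2, 4, 5, 8, 10, 20]
phi values: [1, 1, 2, 4, 4, 4, 8]
Sum = 24


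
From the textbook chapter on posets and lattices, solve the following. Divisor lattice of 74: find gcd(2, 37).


In a divisor lattice, meet = gcd (greatest common divisor).
By Euclidean algorithm or factoring: gcd(2,37) = 1


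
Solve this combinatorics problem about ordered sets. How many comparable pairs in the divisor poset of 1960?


A comparable pair {a,b} has a < b or b < a in the order.
Count unordered pairs where one element is strictly below the other.
Examples: {1,2}, {1,4}, {1,5}, {1,7}, ...
Total comparable pairs: 156


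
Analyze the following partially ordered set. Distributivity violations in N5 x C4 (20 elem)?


Distributive law: a ^ (b v c) = (a ^ b) v (a ^ c).
Check all 20^3 = 8000 ordered triples (a,b,c).
  e.g. a=(b,0), b=(a,0), c=(c,0): lhs=(b,0) != rhs=(a,0)
  e.g. a=(b,0), b=(a,0), c=(c,1): lhs=(b,0) != rhs=(a,0)
Total violating triples: 128


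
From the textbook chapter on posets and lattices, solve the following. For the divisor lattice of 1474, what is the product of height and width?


Height = length of longest chain minus 1; width = size of largest antichain.
A maximum chain: 1 | 67 | 737 | 1474  (height 3).
A maximum antichain: {2, 11, 67}  (width 3).
Product = 3 * 3 = 9


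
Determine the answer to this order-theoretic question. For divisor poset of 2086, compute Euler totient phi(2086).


phi(n) = n * prod_{p|n} (1 - 1/p).
Prime divisors of 2086: [2, 7, 149]
phi(2086) = 2086 * (1 - 1/2) * (1 - 1/7) * (1 - 1/149)
phi(2086) = 888


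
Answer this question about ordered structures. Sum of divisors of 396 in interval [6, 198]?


Interval [6,198] in divisors of 396: [6, 18, 66, 198]
Sum = 288


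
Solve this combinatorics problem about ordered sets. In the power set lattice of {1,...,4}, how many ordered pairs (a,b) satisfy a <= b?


The order relation is {(a,b) : a <= b}, reflexive so it includes (a,a).
Examples: ({},{}), ({},{1,2}), ({},{1,2,3}), ({},{1,2,3,4}), ({},{1,2,4}), ...
Total ordered pairs: 81


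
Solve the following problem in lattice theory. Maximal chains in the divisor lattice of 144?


A maximal chain goes from the minimum element to a maximal element via cover relations.
Counting all min-to-max paths in the cover graph.
Total maximal chains: 15


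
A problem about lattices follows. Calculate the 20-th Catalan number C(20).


C(n) = C(2n, n) / (n+1).
C(40, 20) = 137846528820
C(20) = 137846528820 / 21 = 6564120420


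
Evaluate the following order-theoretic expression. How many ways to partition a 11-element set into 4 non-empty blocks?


S(n,k) = k*S(n-1,k) + S(n-1,k-1).
S(10,4) = 34105, S(10,3) = 9330
S(11,4) = 4*34105 + 9330 = 136420 + 9330
S(11,4) = 145750


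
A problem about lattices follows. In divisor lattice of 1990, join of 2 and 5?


In a divisor lattice, join = lcm (least common multiple).
gcd(2,5) = 1
lcm(2,5) = 2*5/gcd = 10/1 = 10


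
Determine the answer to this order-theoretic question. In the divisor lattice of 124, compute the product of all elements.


Divisors of 124: [1, 2, 4, 31, 62, 124]
Product = n^(d(n)/2) = 124^(6/2)
Product = 1906624


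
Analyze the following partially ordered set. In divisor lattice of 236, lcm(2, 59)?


Join=lcm.
gcd(2,59)=1
lcm=118


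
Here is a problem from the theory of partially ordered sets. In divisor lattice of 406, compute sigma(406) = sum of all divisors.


sigma(n) = sum of divisors.
Divisors of 406: [1, 2, 7, 14, 29, 58, 203, 406]
Sum = 720


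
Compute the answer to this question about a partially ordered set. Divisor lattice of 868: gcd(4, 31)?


Meet=gcd.
gcd(4,31)=1


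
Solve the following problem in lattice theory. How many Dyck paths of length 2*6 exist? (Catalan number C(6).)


C(n) = C(2n, n) / (n+1).
C(12, 6) = 924
C(6) = 924 / 7 = 132


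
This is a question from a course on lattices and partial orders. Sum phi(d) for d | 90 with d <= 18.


Divisors of 90 up to 18: [1, 2, 3, 5, 6, 9, 10, 15, 18]
phi values: [1, 1, 2, 4, 2, 6, 4, 8, 6]
Sum = 34


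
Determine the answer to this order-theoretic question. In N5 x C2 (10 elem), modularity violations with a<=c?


Modular law: if a <= c then a v (b ^ c) = (a v b) ^ c.
Check all triples (a,b,c) with a <= c among 10 elements.
  e.g. a=(a,0), b=(c,0), c=(b,0): lhs=(a,0) != rhs=(b,0)
  e.g. a=(a,0), b=(c,1), c=(b,0): lhs=(a,0) != rhs=(b,0)
Total violating triples: 6


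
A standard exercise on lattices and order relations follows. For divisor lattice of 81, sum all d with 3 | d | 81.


Interval [3,81] in divisors of 81: [3, 9, 27, 81]
Sum = 120


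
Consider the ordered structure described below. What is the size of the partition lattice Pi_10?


B(n) = number of set partitions of an n-element set.
B(n) satisfies the recurrence: B(n+1) = sum_k C(n,k)*B(k).
B(10) = 115975


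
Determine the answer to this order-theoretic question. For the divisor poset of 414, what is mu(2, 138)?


In a divisor lattice, mu(a,b) = mu(b/a) where mu is the classical Mobius function.
b/a = 138/2 = 69
Prime factorization of 69: primes [3, 23]
69 is squarefree with 2 prime factor(s), so mu(69) = (-1)^2 = 1


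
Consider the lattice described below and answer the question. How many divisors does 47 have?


Divisors of 47: [1, 47]
Count: 2


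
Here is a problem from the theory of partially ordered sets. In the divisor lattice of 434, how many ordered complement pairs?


Complement pair (a,b): a meet b = bottom, a join b = top.
Here: gcd(a,b)=1 and lcm(a,b)=434, i.e. a*b=434 with a,b coprime.
Pairs found: (1,434), (2,217), (7,62), (14,31), ... (4 more)
Total ordered pairs: 8


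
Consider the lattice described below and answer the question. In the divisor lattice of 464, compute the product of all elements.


Divisors of 464: [1, 2, 4, 8, 16, 29, 58, 116, 232, 464]
Product = n^(d(n)/2) = 464^(10/2)
Product = 21507498573824


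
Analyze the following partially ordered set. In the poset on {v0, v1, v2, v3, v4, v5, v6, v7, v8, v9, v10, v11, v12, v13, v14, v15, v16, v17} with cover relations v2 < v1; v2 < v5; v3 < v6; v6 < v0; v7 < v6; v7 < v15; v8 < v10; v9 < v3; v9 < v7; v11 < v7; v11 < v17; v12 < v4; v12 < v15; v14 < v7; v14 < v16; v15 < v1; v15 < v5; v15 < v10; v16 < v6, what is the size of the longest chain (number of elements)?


A chain is a totally ordered subset; we count the number of elements in a maximum chain.
Compute, for each element x, the size of the longest chain ending at x:
  v2: 1
  v8: 1
  v9: 1
  v11: 1
  v12: 1
  v13: 1
  ...
A maximum chain: v9 < v3 < v6 < v0
Number of elements in the longest chain: 4


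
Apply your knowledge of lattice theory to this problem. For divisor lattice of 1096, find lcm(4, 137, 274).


In a divisor lattice, join = lcm (least common multiple).
Compute lcm iteratively: start with first element, then lcm(current, next).
Elements: [4, 137, 274]
lcm(4,137) = 548
lcm(548,274) = 548
Final lcm = 548


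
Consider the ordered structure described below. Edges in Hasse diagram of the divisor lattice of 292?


A cover relation a -< b holds when a < b with no c strictly between.
Cover relations:
  1 -< 2
  1 -< 73
  2 -< 4
  2 -< 146
  4 -< 292
  73 -< 146
  146 -< 292
Total: 7


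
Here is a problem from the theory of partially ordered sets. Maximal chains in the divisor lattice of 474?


A maximal chain goes from the minimum element to a maximal element via cover relations.
Counting all min-to-max paths in the cover graph.
Total maximal chains: 6


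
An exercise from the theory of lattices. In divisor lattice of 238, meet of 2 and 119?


In a divisor lattice, meet = gcd (greatest common divisor).
By Euclidean algorithm or factoring: gcd(2,119) = 1


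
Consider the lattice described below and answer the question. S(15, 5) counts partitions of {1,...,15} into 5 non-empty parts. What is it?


S(n,k) = k*S(n-1,k) + S(n-1,k-1).
S(14,5) = 40075035, S(14,4) = 10391745
S(15,5) = 5*40075035 + 10391745 = 200375175 + 10391745
S(15,5) = 210766920


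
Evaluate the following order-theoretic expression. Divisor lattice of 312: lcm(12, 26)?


Join=lcm.
gcd(12,26)=2
lcm=156


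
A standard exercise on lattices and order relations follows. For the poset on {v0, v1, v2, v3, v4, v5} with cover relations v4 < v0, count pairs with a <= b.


The order relation is {(a,b) : a <= b}, reflexive so it includes (a,a).
Examples: (v0,v0), (v1,v1), (v2,v2), (v3,v3), (v4,v0), ...
Total ordered pairs: 7


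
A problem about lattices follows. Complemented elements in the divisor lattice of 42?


An element a is complemented if some b has a meet b = bottom, a join b = top.
a is complemented iff gcd(a, n/a)=1, i.e. a is a unitary divisor of 42.
Complemented elements: 1, 2, 3, 6, 7, 14, ... (2 more)
Count: 8


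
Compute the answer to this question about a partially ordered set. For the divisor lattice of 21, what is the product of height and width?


Height = length of longest chain minus 1; width = size of largest antichain.
A maximum chain: 1 | 7 | 21  (height 2).
A maximum antichain: {3, 7}  (width 2).
Product = 2 * 2 = 4


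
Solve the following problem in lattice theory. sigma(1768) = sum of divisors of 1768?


sigma(n) = sum of divisors.
Divisors of 1768: [1, 2, 4, 8, 13, 17, 26, 34, 52, 68, 104, 136, 221, 442, 884, 1768]
Sum = 3780


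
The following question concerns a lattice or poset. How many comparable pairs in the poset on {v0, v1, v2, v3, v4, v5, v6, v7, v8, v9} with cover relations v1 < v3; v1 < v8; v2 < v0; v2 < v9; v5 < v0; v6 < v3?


A comparable pair {a,b} has a < b or b < a in the order.
Count unordered pairs where one element is strictly below the other.
Examples: {v0,v2}, {v0,v5}, {v1,v3}, {v1,v8}, ...
Total comparable pairs: 6


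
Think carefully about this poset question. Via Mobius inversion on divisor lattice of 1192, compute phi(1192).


phi(n) = n * prod_{p|n} (1 - 1/p).
Prime divisors of 1192: [2, 149]
phi(1192) = 1192 * (1 - 1/2) * (1 - 1/149)
phi(1192) = 592


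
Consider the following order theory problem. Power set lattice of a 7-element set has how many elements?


Power set = 2^n.
2^7 = 128


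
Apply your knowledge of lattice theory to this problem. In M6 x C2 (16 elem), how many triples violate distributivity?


Distributive law: a ^ (b v c) = (a ^ b) v (a ^ c).
Check all 16^3 = 4096 ordered triples (a,b,c).
  e.g. a=(a1,0), b=(a2,0), c=(a3,0): lhs=(a1,0) != rhs=(0,0)
  e.g. a=(a1,0), b=(a2,0), c=(a3,1): lhs=(a1,0) != rhs=(0,0)
Total violating triples: 960


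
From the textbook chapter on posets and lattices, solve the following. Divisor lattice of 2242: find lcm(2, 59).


In a divisor lattice, join = lcm (least common multiple).
gcd(2,59) = 1
lcm(2,59) = 2*59/gcd = 118/1 = 118


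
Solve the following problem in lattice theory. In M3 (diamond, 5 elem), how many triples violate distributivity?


Distributive law: a ^ (b v c) = (a ^ b) v (a ^ c).
Check all 5^3 = 125 ordered triples (a,b,c).
  e.g. a=a1, b=a2, c=a3: lhs=a1 != rhs=0
  e.g. a=a1, b=a3, c=a2: lhs=a1 != rhs=0
Total violating triples: 6


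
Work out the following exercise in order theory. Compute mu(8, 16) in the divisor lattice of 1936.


In a divisor lattice, mu(a,b) = mu(b/a) where mu is the classical Mobius function.
b/a = 16/8 = 2
Prime factorization of 2: primes [2]
2 is squarefree with 1 prime factor(s), so mu(2) = (-1)^1 = -1


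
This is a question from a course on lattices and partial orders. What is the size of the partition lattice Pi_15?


B(n) = number of set partitions of an n-element set.
B(n) satisfies the recurrence: B(n+1) = sum_k C(n,k)*B(k).
B(15) = 1382958545


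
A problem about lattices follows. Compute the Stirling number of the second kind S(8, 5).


S(n,k) = k*S(n-1,k) + S(n-1,k-1).
S(7,5) = 140, S(7,4) = 350
S(8,5) = 5*140 + 350 = 700 + 350
S(8,5) = 1050


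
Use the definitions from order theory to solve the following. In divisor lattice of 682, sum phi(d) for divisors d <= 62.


Divisors of 682 up to 62: [1, 2, 11, 22, 31, 62]
phi values: [1, 1, 10, 10, 30, 30]
Sum = 82


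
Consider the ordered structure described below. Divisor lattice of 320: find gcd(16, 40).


In a divisor lattice, meet = gcd (greatest common divisor).
By Euclidean algorithm or factoring: gcd(16,40) = 8


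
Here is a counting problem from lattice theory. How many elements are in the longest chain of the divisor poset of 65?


A chain is a totally ordered subset; we count the number of elements in a maximum chain.
Compute, for each element x, the size of the longest chain ending at x:
  1: 1
  5: 2
  13: 2
  65: 3
A maximum chain: 1 < 5 < 65
Number of elements in the longest chain: 3


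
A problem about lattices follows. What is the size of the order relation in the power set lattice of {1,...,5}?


The order relation is {(a,b) : a <= b}, reflexive so it includes (a,a).
Examples: ({},{}), ({},{1,2}), ({},{1,2,3}), ({},{1,2,3,4}), ({},{1,2,3,4,5}), ...
Total ordered pairs: 243


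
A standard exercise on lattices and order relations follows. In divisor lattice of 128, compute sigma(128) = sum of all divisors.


sigma(n) = sum of divisors.
Divisors of 128: [1, 2, 4, 8, 16, 32, 64, 128]
Sum = 255


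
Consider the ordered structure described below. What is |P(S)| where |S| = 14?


Power set = 2^n.
2^14 = 16384


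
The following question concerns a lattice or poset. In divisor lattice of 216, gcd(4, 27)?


Meet=gcd.
gcd(4,27)=1


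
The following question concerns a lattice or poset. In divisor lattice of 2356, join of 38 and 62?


In a divisor lattice, join = lcm (least common multiple).
gcd(38,62) = 2
lcm(38,62) = 38*62/gcd = 2356/2 = 1178


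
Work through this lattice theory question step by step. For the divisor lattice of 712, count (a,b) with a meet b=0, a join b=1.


Complement pair (a,b): a meet b = bottom, a join b = top.
Here: gcd(a,b)=1 and lcm(a,b)=712, i.e. a*b=712 with a,b coprime.
Pairs found: (1,712), (8,89), (89,8), (712,1)
Total ordered pairs: 4


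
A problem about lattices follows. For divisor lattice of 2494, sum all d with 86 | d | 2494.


Interval [86,2494] in divisors of 2494: [86, 2494]
Sum = 2580


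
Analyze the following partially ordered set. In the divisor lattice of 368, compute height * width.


Height = length of longest chain minus 1; width = size of largest antichain.
A maximum chain: 1 | 23 | 46 | 92 | 184 | 368  (height 5).
A maximum antichain: {2, 23}  (width 2).
Product = 5 * 2 = 10


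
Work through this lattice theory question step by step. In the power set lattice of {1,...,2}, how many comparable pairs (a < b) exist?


A comparable pair {a,b} has a < b or b < a in the order.
Count unordered pairs where one element is strictly below the other.
Examples: {{},{1}}, {{},{2}}, {{},{1,2}}, {{1},{1,2}}, ...
Total comparable pairs: 5


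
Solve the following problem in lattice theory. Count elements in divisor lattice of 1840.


Divisors of 1840: [1, 2, 4, 5, 8, 10, 16, 20, 23, 40, 46, 80, 92, 115, 184, 230, 368, 460, 920, 1840]
Count: 20


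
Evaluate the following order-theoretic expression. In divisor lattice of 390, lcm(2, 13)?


Join=lcm.
gcd(2,13)=1
lcm=26


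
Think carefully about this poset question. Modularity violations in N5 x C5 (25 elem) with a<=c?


Modular law: if a <= c then a v (b ^ c) = (a v b) ^ c.
Check all triples (a,b,c) with a <= c among 25 elements.
  e.g. a=(a,0), b=(c,0), c=(b,0): lhs=(a,0) != rhs=(b,0)
  e.g. a=(a,0), b=(c,1), c=(b,0): lhs=(a,0) != rhs=(b,0)
Total violating triples: 75


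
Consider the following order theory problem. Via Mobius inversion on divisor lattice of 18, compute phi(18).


phi(n) = n * prod_{p|n} (1 - 1/p).
Prime divisors of 18: [2, 3]
phi(18) = 18 * (1 - 1/2) * (1 - 1/3)
phi(18) = 6


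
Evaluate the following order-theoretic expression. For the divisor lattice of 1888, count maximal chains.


A maximal chain goes from the minimum element to a maximal element via cover relations.
Counting all min-to-max paths in the cover graph.
Total maximal chains: 6


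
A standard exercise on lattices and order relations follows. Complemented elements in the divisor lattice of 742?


An element a is complemented if some b has a meet b = bottom, a join b = top.
a is complemented iff gcd(a, n/a)=1, i.e. a is a unitary divisor of 742.
Complemented elements: 1, 2, 7, 14, 53, 106, ... (2 more)
Count: 8


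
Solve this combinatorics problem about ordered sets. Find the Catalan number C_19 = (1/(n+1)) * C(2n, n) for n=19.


C(n) = C(2n, n) / (n+1).
C(38, 19) = 35345263800
C(19) = 35345263800 / 20 = 1767263190


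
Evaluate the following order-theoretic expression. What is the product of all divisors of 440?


Divisors of 440: [1, 2, 4, 5, 8, 10, 11, 20, 22, 40, 44, 55, 88, 110, 220, 440]
Product = n^(d(n)/2) = 440^(16/2)
Product = 1404822362521600000000


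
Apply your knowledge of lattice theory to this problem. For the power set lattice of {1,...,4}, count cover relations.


A cover relation a -< b holds when a < b with no c strictly between.
Cover relations:
  {} -< {1}
  {} -< {2}
  {} -< {3}
  {} -< {4}
  {1} -< {1,2}
  {1} -< {1,3}
  {1} -< {1,4}
  {2} -< {1,2}
  ...24 more
Total: 32


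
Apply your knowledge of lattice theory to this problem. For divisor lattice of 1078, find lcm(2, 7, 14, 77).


In a divisor lattice, join = lcm (least common multiple).
Compute lcm iteratively: start with first element, then lcm(current, next).
Elements: [2, 7, 14, 77]
lcm(2,7) = 14
lcm(14,14) = 14
lcm(14,77) = 154
Final lcm = 154


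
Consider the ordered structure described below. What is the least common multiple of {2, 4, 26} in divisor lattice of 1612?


In a divisor lattice, join = lcm (least common multiple).
Compute lcm iteratively: start with first element, then lcm(current, next).
Elements: [2, 4, 26]
lcm(2,4) = 4
lcm(4,26) = 52
Final lcm = 52


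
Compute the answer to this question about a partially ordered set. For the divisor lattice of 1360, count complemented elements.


An element a is complemented if some b has a meet b = bottom, a join b = top.
a is complemented iff gcd(a, n/a)=1, i.e. a is a unitary divisor of 1360.
Complemented elements: 1, 5, 16, 17, 80, 85, ... (2 more)
Count: 8


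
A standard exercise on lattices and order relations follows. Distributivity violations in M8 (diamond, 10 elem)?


Distributive law: a ^ (b v c) = (a ^ b) v (a ^ c).
Check all 10^3 = 1000 ordered triples (a,b,c).
  e.g. a=a1, b=a2, c=a3: lhs=a1 != rhs=0
  e.g. a=a1, b=a2, c=a4: lhs=a1 != rhs=0
Total violating triples: 336


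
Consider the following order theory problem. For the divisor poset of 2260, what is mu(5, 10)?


In a divisor lattice, mu(a,b) = mu(b/a) where mu is the classical Mobius function.
b/a = 10/5 = 2
Prime factorization of 2: primes [2]
2 is squarefree with 1 prime factor(s), so mu(2) = (-1)^1 = -1


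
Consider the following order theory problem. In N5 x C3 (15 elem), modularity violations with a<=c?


Modular law: if a <= c then a v (b ^ c) = (a v b) ^ c.
Check all triples (a,b,c) with a <= c among 15 elements.
  e.g. a=(a,0), b=(c,0), c=(b,0): lhs=(a,0) != rhs=(b,0)
  e.g. a=(a,0), b=(c,1), c=(b,0): lhs=(a,0) != rhs=(b,0)
Total violating triples: 18


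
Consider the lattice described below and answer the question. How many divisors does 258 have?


Divisors of 258: [1, 2, 3, 6, 43, 86, 129, 258]
Count: 8


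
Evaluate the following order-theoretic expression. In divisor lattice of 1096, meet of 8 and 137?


In a divisor lattice, meet = gcd (greatest common divisor).
By Euclidean algorithm or factoring: gcd(8,137) = 1


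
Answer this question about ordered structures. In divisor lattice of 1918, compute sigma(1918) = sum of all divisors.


sigma(n) = sum of divisors.
Divisors of 1918: [1, 2, 7, 14, 137, 274, 959, 1918]
Sum = 3312


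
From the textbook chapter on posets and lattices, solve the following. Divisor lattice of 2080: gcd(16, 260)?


Meet=gcd.
gcd(16,260)=4


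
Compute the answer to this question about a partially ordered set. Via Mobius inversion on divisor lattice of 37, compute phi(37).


phi(n) = n * prod_{p|n} (1 - 1/p).
Prime divisors of 37: [37]
phi(37) = 37 * (1 - 1/37)
phi(37) = 36


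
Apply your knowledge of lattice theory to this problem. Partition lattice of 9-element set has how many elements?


B(n) = number of set partitions of an n-element set.
B(n) satisfies the recurrence: B(n+1) = sum_k C(n,k)*B(k).
B(9) = 21147


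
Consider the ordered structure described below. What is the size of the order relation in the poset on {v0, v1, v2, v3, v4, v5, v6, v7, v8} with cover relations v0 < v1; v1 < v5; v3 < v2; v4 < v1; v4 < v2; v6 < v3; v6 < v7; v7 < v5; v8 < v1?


The order relation is {(a,b) : a <= b}, reflexive so it includes (a,a).
Examples: (v0,v0), (v0,v1), (v0,v5), (v1,v1), (v1,v5), ...
Total ordered pairs: 23


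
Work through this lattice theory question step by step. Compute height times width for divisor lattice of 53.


Height = length of longest chain minus 1; width = size of largest antichain.
A maximum chain: 1 | 53  (height 1).
A maximum antichain: {1}  (width 1).
Product = 1 * 1 = 1


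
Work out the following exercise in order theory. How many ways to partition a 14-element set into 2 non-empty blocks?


S(n,k) = k*S(n-1,k) + S(n-1,k-1).
S(13,2) = 4095, S(13,1) = 1
S(14,2) = 2*4095 + 1 = 8190 + 1
S(14,2) = 8191


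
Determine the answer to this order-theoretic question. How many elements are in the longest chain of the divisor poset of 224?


A chain is a totally ordered subset; we count the number of elements in a maximum chain.
Compute, for each element x, the size of the longest chain ending at x:
  1: 1
  2: 2
  7: 2
  4: 3
  8: 4
  14: 3
  ...
A maximum chain: 1 < 2 < 4 < 8 < 16 < 32 < 224
Number of elements in the longest chain: 7


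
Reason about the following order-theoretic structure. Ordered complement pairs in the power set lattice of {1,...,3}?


Complement pair (a,b): a meet b = bottom, a join b = top.
Here: A intersect B = {} and A union B = {1,...,3}.
Pairs found: ({},{1,2,3}), ({1},{2,3}), ({2},{1,3}), ({3},{1,2}), ... (4 more)
Total ordered pairs: 8


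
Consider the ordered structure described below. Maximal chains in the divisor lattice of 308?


A maximal chain goes from the minimum element to a maximal element via cover relations.
Counting all min-to-max paths in the cover graph.
Total maximal chains: 12


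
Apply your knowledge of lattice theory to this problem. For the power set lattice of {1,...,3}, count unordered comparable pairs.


A comparable pair {a,b} has a < b or b < a in the order.
Count unordered pairs where one element is strictly below the other.
Examples: {{},{1}}, {{},{2}}, {{},{3}}, {{},{1,2}}, ...
Total comparable pairs: 19


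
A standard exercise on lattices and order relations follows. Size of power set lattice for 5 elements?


Power set = 2^n.
2^5 = 32


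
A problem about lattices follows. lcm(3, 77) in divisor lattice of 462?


Join=lcm.
gcd(3,77)=1
lcm=231


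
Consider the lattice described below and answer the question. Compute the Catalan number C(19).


C(n) = C(2n, n) / (n+1).
C(38, 19) = 35345263800
C(19) = 35345263800 / 20 = 1767263190


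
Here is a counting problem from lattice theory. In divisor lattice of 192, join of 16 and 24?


In a divisor lattice, join = lcm (least common multiple).
gcd(16,24) = 8
lcm(16,24) = 16*24/gcd = 384/8 = 48


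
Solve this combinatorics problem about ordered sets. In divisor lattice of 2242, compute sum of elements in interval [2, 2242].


Interval [2,2242] in divisors of 2242: [2, 38, 118, 2242]
Sum = 2400


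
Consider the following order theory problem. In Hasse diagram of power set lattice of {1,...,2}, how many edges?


A cover relation a -< b holds when a < b with no c strictly between.
Cover relations:
  {} -< {1}
  {} -< {2}
  {1} -< {1,2}
  {2} -< {1,2}
Total: 4


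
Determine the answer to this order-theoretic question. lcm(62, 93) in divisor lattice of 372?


Join=lcm.
gcd(62,93)=31
lcm=186


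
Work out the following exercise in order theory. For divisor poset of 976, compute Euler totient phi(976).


phi(n) = n * prod_{p|n} (1 - 1/p).
Prime divisors of 976: [2, 61]
phi(976) = 976 * (1 - 1/2) * (1 - 1/61)
phi(976) = 480


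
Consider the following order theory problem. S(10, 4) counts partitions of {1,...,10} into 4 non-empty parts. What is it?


S(n,k) = k*S(n-1,k) + S(n-1,k-1).
S(9,4) = 7770, S(9,3) = 3025
S(10,4) = 4*7770 + 3025 = 31080 + 3025
S(10,4) = 34105


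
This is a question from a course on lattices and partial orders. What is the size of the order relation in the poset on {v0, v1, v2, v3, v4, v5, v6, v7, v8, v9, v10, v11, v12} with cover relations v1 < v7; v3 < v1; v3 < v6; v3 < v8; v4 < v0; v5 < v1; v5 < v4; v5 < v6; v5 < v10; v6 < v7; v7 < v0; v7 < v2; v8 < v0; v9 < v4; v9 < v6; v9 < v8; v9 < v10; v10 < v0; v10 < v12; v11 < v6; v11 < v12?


The order relation is {(a,b) : a <= b}, reflexive so it includes (a,a).
Examples: (v0,v0), (v1,v0), (v1,v1), (v1,v2), (v1,v7), ...
Total ordered pairs: 52


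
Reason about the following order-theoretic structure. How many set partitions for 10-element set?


B(n) = number of set partitions of an n-element set.
B(n) satisfies the recurrence: B(n+1) = sum_k C(n,k)*B(k).
B(10) = 115975


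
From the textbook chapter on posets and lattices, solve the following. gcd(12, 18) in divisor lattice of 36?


Meet=gcd.
gcd(12,18)=6


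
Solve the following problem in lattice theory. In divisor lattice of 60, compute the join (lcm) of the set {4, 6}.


In a divisor lattice, join = lcm (least common multiple).
Compute lcm iteratively: start with first element, then lcm(current, next).
Elements: [4, 6]
lcm(4,6) = 12
Final lcm = 12


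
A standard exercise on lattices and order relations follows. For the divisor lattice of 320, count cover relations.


A cover relation a -< b holds when a < b with no c strictly between.
Cover relations:
  1 -< 2
  1 -< 5
  2 -< 4
  2 -< 10
  4 -< 8
  4 -< 20
  5 -< 10
  8 -< 16
  ...11 more
Total: 19


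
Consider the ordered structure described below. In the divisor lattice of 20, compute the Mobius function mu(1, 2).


In a divisor lattice, mu(a,b) = mu(b/a) where mu is the classical Mobius function.
b/a = 2/1 = 2
Prime factorization of 2: primes [2]
2 is squarefree with 1 prime factor(s), so mu(2) = (-1)^1 = -1


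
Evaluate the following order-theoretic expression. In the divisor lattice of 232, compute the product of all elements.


Divisors of 232: [1, 2, 4, 8, 29, 58, 116, 232]
Product = n^(d(n)/2) = 232^(8/2)
Product = 2897022976


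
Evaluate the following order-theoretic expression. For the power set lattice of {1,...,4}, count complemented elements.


An element a is complemented if some b has a meet b = bottom, a join b = top.
every subset A has complement S\A, so all elements are complemented.
Complemented elements: {}, {1}, {2}, {3}, {4}, {1,2}, ... (10 more)
Count: 16


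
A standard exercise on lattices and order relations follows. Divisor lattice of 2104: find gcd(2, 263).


In a divisor lattice, meet = gcd (greatest common divisor).
By Euclidean algorithm or factoring: gcd(2,263) = 1


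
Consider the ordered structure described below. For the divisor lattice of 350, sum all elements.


sigma(n) = sum of divisors.
Divisors of 350: [1, 2, 5, 7, 10, 14, 25, 35, 50, 70, 175, 350]
Sum = 744


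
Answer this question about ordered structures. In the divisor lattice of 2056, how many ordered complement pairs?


Complement pair (a,b): a meet b = bottom, a join b = top.
Here: gcd(a,b)=1 and lcm(a,b)=2056, i.e. a*b=2056 with a,b coprime.
Pairs found: (1,2056), (8,257), (257,8), (2056,1)
Total ordered pairs: 4


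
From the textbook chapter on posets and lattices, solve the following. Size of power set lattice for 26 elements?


Power set = 2^n.
2^26 = 67108864


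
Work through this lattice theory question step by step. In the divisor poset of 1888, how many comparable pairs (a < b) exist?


A comparable pair {a,b} has a < b or b < a in the order.
Count unordered pairs where one element is strictly below the other.
Examples: {1,2}, {1,4}, {1,8}, {1,16}, ...
Total comparable pairs: 51


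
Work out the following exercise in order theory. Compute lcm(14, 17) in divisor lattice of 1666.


In a divisor lattice, join = lcm (least common multiple).
gcd(14,17) = 1
lcm(14,17) = 14*17/gcd = 238/1 = 238


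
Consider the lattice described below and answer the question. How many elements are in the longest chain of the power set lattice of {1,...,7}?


A chain is a totally ordered subset; we count the number of elements in a maximum chain.
Compute, for each element x, the size of the longest chain ending at x:
  {}: 1
  {1}: 2
  {2}: 2
  {3}: 2
  {4}: 2
  {5}: 2
  ...
A maximum chain: {} < {1} < {1,2} < {1,2,3} < {1,2,3,4} < {1,2,3,4,5} < {1,2,3,4,5,6} < {1,2,3,4,5,6,7}
Number of elements in the longest chain: 8


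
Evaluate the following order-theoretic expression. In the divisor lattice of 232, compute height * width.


Height = length of longest chain minus 1; width = size of largest antichain.
A maximum chain: 1 | 29 | 58 | 116 | 232  (height 4).
A maximum antichain: {2, 29}  (width 2).
Product = 4 * 2 = 8
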